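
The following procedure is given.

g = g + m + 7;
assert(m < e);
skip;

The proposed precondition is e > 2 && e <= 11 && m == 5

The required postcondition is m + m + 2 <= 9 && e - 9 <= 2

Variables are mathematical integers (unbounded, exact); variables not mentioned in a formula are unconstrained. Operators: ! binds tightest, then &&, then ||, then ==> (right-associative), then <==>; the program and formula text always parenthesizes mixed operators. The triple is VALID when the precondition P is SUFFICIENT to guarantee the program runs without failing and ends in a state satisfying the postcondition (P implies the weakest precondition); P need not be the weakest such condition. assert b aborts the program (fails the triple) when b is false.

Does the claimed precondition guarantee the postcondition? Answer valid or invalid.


Working backward. After the program, the postcondition m + m + 2 <= 9 && e - 9 <= 2 must hold; in canonical form it is 2*m <= 7 && e <= 11.
Before skip: 2*m <= 7 && e <= 11
Before assert m < e: m < e && 2*m <= 7 && e <= 11
Before g := g + m + 7: m < e && 2*m <= 7 && e <= 11
The weakest precondition is m < e && 2*m <= 7 && e <= 11.
Check whether e > 2 && e <= 11 && m == 5 implies it.
Countermodel: at the initial state e = 3, m = 5, the precondition holds but the weakest precondition fails.
Answer: invalid


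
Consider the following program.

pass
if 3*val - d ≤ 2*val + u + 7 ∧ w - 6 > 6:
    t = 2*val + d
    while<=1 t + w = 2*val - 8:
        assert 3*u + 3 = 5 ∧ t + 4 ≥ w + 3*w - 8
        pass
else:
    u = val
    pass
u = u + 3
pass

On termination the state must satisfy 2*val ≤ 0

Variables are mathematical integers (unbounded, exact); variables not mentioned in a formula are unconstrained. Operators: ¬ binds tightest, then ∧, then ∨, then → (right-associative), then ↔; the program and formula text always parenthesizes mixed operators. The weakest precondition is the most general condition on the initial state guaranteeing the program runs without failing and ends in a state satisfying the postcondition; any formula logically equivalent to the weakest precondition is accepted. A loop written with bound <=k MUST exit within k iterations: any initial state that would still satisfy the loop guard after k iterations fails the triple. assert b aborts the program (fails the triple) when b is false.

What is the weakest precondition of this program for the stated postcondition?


Working backward. After the program, 2*val ≤ 0 must hold.
Before skip: 2*val ≤ 0
Before u := u + 3: 2*val ≤ 0
Then branch requires (d + w = -8 → (3*u = 2 ∧ d + 2*val ≥ 4*w - 12 ∧ (¬(d + w = -8)) ∧ 2*val ≤ 0)) ∧ ((¬(d + w = -8)) → 2*val ≤ 0); else branch requires 2*val ≤ 0.
Before the if: ((val ≤ d + u + 7 ∧ w > 12) → ((d + w = -8 → (3*u = 2 ∧ d + 2*val ≥ 4*w - 12 ∧ (¬(d + w = -8)) ∧ 2*val ≤ 0)) ∧ ((¬(d + w = -8)) → 2*val ≤ 0))) ∧ ((¬(val ≤ d + u + 7 ∧ w > 12)) → 2*val ≤ 0)
Before skip: ((val ≤ d + u + 7 ∧ w > 12) → ((d + w = -8 → (3*u = 2 ∧ d + 2*val ≥ 4*w - 12 ∧ (¬(d + w = -8)) ∧ 2*val ≤ 0)) ∧ ((¬(d + w = -8)) → 2*val ≤ 0))) ∧ ((¬(val ≤ d + u + 7 ∧ w > 12)) → 2*val ≤ 0)
Answer: WP = ((val ≤ d + u + 7 ∧ w > 12) → ((d + w = -8 → (3*u = 2 ∧ d + 2*val ≥ 4*w - 12 ∧ (¬(d + w = -8)) ∧ 2*val ≤ 0)) ∧ ((¬(d + w = -8)) → 2*val ≤ 0))) ∧ ((¬(val ≤ d + u + 7 ∧ w > 12)) → 2*val ≤ 0)


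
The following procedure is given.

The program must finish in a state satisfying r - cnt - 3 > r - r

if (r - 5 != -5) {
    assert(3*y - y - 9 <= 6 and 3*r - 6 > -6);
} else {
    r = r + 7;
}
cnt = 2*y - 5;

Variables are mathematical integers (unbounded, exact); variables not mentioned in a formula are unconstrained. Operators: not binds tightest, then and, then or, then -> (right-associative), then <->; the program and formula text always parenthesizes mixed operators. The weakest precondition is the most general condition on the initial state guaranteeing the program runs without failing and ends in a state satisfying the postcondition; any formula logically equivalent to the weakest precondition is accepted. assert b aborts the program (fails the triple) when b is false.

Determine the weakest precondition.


Working backward. After the program, the postcondition r - cnt - 3 > r - r must hold; in canonical form it is r > cnt + 3.
Before cnt := 2*y - 5: r > 2*y - 2
Then branch requires 2*y <= 15 and 3*r > 0 and r > 2*y - 2; else branch requires r > 2*y - 9.
Before the if: (r != 0 -> (2*y <= 15 and 3*r > 0 and r > 2*y - 2)) and ((not (r != 0)) -> r > 2*y - 9)
Answer: WP = (r != 0 -> (2*y <= 15 and 3*r > 0 and r > 2*y - 2)) and ((not (r != 0)) -> r > 2*y - 9)


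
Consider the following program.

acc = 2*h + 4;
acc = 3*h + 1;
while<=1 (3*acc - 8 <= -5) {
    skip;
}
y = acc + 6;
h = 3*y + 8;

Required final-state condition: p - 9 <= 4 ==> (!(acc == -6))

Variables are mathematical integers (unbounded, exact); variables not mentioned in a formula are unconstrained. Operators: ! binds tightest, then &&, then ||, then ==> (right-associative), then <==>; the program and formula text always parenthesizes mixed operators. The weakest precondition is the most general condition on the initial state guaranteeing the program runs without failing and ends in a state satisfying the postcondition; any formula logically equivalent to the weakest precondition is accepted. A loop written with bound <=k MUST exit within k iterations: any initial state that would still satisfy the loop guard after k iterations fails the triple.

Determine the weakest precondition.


Working backward. After the program, the postcondition p - 9 <= 4 ==> (!(acc == -6)) must hold; in canonical form it is p <= 13 ==> (!(acc == -6)).
Before h := 3*y + 8: p <= 13 ==> (!(acc == -6))
Before y := acc + 6: p <= 13 ==> (!(acc == -6))
Before the loop (bound <=1), unroll the exhaustion recursion (WP_0 = exit-now case; WP_j = one more guarded iteration, up to j = 1):
  WP_0: (!(3*acc <= 3)) && (p <= 13 ==> (!(acc == -6)))
  WP_1: (3*acc <= 3 ==> ((!(3*acc <= 3)) && (p <= 13 ==> (!(acc == -6))))) && ((!(3*acc <= 3)) ==> (p <= 13 ==> (!(acc == -6))))
So before the loop: (3*acc <= 3 ==> ((!(3*acc <= 3)) && (p <= 13 ==> (!(acc == -6))))) && ((!(3*acc <= 3)) ==> (p <= 13 ==> (!(acc == -6))))
Before acc := 3*h + 1: (9*h <= 0 ==> ((!(9*h <= 0)) && (p <= 13 ==> (!(3*h == -7))))) && ((!(9*h <= 0)) ==> (p <= 13 ==> (!(3*h == -7))))
Before acc := 2*h + 4: (9*h <= 0 ==> ((!(9*h <= 0)) && (p <= 13 ==> (!(3*h == -7))))) && ((!(9*h <= 0)) ==> (p <= 13 ==> (!(3*h == -7))))
Answer: WP = (9*h <= 0 ==> ((!(9*h <= 0)) && (p <= 13 ==> (!(3*h == -7))))) && ((!(9*h <= 0)) ==> (p <= 13 ==> (!(3*h == -7))))


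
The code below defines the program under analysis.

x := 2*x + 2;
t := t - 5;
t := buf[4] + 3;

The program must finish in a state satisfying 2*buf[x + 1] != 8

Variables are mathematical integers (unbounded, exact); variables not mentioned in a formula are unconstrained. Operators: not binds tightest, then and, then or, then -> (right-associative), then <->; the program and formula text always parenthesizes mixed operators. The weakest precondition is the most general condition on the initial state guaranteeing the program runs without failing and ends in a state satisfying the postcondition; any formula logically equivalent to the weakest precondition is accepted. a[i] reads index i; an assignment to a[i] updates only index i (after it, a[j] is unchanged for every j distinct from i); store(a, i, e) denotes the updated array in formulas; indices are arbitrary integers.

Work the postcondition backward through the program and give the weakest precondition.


Working backward. After the program, 2*buf[x + 1] != 8 must hold.
Before t := buf[4] + 3: 2*buf[x + 1] != 8
Before t := t - 5: 2*buf[x + 1] != 8
Before x := 2*x + 2: 2*buf[2*x + 3] != 8
Answer: WP = 2*buf[2*x + 3] != 8


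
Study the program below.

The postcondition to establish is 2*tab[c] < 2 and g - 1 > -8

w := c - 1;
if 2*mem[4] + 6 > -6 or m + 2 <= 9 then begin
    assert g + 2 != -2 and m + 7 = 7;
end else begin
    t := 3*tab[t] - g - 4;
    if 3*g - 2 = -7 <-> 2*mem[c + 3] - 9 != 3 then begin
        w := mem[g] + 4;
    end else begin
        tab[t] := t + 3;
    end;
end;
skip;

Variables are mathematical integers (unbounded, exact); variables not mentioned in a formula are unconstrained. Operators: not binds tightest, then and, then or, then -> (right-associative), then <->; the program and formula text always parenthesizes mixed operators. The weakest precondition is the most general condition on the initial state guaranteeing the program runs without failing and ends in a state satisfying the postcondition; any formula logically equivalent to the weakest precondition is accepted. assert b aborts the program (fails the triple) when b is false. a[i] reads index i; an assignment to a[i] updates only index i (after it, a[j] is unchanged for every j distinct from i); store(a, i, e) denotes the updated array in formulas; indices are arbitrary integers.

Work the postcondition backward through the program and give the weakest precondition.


Working backward. After the program, the postcondition 2*tab[c] < 2 and g - 1 > -8 must hold; in canonical form it is 2*tab[c] < 2 and g > -7.
Before skip: 2*tab[c] < 2 and g > -7
Then branch requires g != -4 and m = 0 and 2*tab[c] < 2 and g > -7; else branch requires ((3*g = -5 <-> 2*mem[c + 3] != 12) -> (2*tab[c] < 2 and g > -7)) and ((not (3*g = -5 <-> 2*mem[c + 3] != 12)) -> (2*store(tab, 3*tab[t] - g - 4, 3*tab[t] - g - 1)[c] < 2 and g > -7)).
Before the if: ((2*mem[4] > -12 or m <= 7) -> (g != -4 and m = 0 and 2*tab[c] < 2 and g > -7)) and ((not (2*mem[4] > -12 or m <= 7)) -> (((3*g = -5 <-> 2*mem[c + 3] != 12) -> (2*tab[c] < 2 and g > -7)) and ((not (3*g = -5 <-> 2*mem[c + 3] != 12)) -> (2*store(tab, 3*tab[t] - g - 4, 3*tab[t] - g - 1)[c] < 2 and g > -7))))
Before w := c - 1: ((2*mem[4] > -12 or m <= 7) -> (g != -4 and m = 0 and 2*tab[c] < 2 and g > -7)) and ((not (2*mem[4] > -12 or m <= 7)) -> (((3*g = -5 <-> 2*mem[c + 3] != 12) -> (2*tab[c] < 2 and g > -7)) and ((not (3*g = -5 <-> 2*mem[c + 3] != 12)) -> (2*store(tab, 3*tab[t] - g - 4, 3*tab[t] - g - 1)[c] < 2 and g > -7))))
Answer: WP = ((2*mem[4] > -12 or m <= 7) -> (g != -4 and m = 0 and 2*tab[c] < 2 and g > -7)) and ((not (2*mem[4] > -12 or m <= 7)) -> (((3*g = -5 <-> 2*mem[c + 3] != 12) -> (2*tab[c] < 2 and g > -7)) and ((not (3*g = -5 <-> 2*mem[c + 3] != 12)) -> (2*store(tab, 3*tab[t] - g - 4, 3*tab[t] - g - 1)[c] < 2 and g > -7))))


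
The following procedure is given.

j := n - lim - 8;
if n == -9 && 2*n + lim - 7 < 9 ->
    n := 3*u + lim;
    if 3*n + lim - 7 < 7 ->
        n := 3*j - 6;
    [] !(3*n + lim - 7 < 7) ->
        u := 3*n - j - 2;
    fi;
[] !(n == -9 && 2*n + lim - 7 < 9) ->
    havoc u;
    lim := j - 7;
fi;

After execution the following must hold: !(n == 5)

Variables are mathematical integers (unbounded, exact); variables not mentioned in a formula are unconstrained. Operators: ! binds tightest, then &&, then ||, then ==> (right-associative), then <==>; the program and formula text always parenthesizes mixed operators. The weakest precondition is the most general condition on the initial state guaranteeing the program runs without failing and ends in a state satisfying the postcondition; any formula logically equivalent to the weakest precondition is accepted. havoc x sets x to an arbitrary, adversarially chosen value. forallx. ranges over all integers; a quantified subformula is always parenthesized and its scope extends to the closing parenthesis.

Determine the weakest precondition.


Working backward. After the program, !(n == 5) must hold.
Then branch requires (4*lim + 9*u < 14 ==> (!(3*j == 11))) && ((!(4*lim + 9*u < 14)) ==> (!(lim + 3*u == 5))); else branch requires !(n == 5).
Before the if: ((n == -9 && lim + 2*n < 16) ==> ((4*lim + 9*u < 14 ==> (!(3*j == 11))) && ((!(4*lim + 9*u < 14)) ==> (!(lim + 3*u == 5))))) && ((!(n == -9 && lim + 2*n < 16)) ==> (!(n == 5)))
Before j := n - lim - 8: ((n == -9 && lim + 2*n < 16) ==> ((4*lim + 9*u < 14 ==> (!(3*n == 3*lim + 35))) && ((!(4*lim + 9*u < 14)) ==> (!(lim + 3*u == 5))))) && ((!(n == -9 && lim + 2*n < 16)) ==> (!(n == 5)))
Answer: WP = ((n == -9 && lim + 2*n < 16) ==> ((4*lim + 9*u < 14 ==> (!(3*n == 3*lim + 35))) && ((!(4*lim + 9*u < 14)) ==> (!(lim + 3*u == 5))))) && ((!(n == -9 && lim + 2*n < 16)) ==> (!(n == 5)))


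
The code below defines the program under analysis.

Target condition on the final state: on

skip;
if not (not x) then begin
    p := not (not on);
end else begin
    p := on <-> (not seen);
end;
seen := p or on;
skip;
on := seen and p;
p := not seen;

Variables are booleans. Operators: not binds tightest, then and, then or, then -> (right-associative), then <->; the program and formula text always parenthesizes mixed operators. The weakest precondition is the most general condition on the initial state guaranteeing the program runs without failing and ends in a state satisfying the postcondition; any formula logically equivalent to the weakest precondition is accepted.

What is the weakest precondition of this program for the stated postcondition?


Working backward. After the program, on must hold.
Before p := not seen: on
Before on := seen and p: seen and p
Before skip: seen and p
Before seen := p or on: (p or on) and p
Then branch requires on; else branch requires ((on <-> (not seen)) or on) and (on <-> (not seen)).
Before the if: (x -> on) and ((not x) -> (((on <-> (not seen)) or on) and (on <-> (not seen))))
Before skip: (x -> on) and ((not x) -> (((on <-> (not seen)) or on) and (on <-> (not seen))))
Answer: WP = (x -> on) and ((not x) -> (((on <-> (not seen)) or on) and (on <-> (not seen))))


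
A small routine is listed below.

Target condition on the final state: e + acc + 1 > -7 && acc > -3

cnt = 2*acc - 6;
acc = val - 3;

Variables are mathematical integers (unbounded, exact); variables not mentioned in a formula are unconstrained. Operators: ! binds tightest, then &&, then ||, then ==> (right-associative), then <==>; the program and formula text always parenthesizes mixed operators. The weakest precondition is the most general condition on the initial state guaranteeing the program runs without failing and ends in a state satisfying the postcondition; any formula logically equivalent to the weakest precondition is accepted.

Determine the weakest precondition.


Working backward. After the program, the postcondition e + acc + 1 > -7 && acc > -3 must hold; in canonical form it is acc + e > -8 && acc > -3.
Before acc := val - 3: e + val > -5 && val > 0
Before cnt := 2*acc - 6: e + val > -5 && val > 0
Answer: WP = e + val > -5 && val > 0


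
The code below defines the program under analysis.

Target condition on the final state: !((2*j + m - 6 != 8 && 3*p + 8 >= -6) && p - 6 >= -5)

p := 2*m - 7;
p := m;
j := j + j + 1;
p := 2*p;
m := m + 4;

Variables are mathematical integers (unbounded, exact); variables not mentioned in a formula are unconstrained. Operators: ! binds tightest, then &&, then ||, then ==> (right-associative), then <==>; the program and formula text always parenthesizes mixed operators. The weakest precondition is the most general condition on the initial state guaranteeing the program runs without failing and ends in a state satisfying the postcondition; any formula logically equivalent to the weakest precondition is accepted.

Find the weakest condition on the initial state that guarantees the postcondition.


Working backward. After the program, the postcondition !((2*j + m - 6 != 8 && 3*p + 8 >= -6) && p - 6 >= -5) must hold; in canonical form it is !(2*j + m != 14 && 3*p >= -14 && p >= 1).
Before m := m + 4: !(2*j + m != 10 && 3*p >= -14 && p >= 1)
Before p := 2*p: !(2*j + m != 10 && 6*p >= -14 && 2*p >= 1)
Before j := j + j + 1: !(4*j + m != 8 && 6*p >= -14 && 2*p >= 1)
Before p := m: !(4*j + m != 8 && 6*m >= -14 && 2*m >= 1)
Before p := 2*m - 7: !(4*j + m != 8 && 6*m >= -14 && 2*m >= 1)
Answer: WP = !(4*j + m != 8 && 6*m >= -14 && 2*m >= 1)


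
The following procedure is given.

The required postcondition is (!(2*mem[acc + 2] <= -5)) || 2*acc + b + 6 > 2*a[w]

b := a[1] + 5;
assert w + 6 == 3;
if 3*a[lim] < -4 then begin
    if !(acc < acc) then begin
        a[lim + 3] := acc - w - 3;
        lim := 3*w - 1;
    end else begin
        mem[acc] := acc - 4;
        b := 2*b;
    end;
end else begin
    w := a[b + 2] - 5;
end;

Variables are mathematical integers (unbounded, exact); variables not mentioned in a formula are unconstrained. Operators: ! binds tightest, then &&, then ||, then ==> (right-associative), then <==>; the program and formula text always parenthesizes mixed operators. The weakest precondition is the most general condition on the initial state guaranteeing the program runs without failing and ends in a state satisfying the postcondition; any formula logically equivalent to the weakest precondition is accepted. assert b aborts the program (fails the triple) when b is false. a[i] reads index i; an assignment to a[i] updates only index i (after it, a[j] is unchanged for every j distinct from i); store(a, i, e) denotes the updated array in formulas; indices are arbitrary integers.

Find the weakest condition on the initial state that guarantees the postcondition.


Working backward. After the program, the postcondition (!(2*mem[acc + 2] <= -5)) || 2*acc + b + 6 > 2*a[w] must hold; in canonical form it is (!(2*mem[acc + 2] <= -5)) || 2*acc + b > 2*a[w] - 6.
Then branch requires (!(2*mem[acc + 2] <= -5)) || 2*acc + b > 2*store(a, lim + 3, acc - w - 3)[w] - 6; else branch requires (!(2*mem[acc + 2] <= -5)) || 2*acc + b > 2*a[a[b + 2] - 5] - 6.
Before the if: (3*a[lim] < -4 ==> ((!(2*mem[acc + 2] <= -5)) || 2*acc + b > 2*store(a, lim + 3, acc - w - 3)[w] - 6)) && ((!(3*a[lim] < -4)) ==> ((!(2*mem[acc + 2] <= -5)) || 2*acc + b > 2*a[a[b + 2] - 5] - 6))
Before assert w + 6 == 3: w == -3 && (3*a[lim] < -4 ==> ((!(2*mem[acc + 2] <= -5)) || 2*acc + b > 2*store(a, lim + 3, acc - w - 3)[w] - 6)) && ((!(3*a[lim] < -4)) ==> ((!(2*mem[acc + 2] <= -5)) || 2*acc + b > 2*a[a[b + 2] - 5] - 6))
Before b := a[1] + 5: w == -3 && (3*a[lim] < -4 ==> ((!(2*mem[acc + 2] <= -5)) || a[1] + 2*acc > 2*store(a, lim + 3, acc - w - 3)[w] - 11)) && ((!(3*a[lim] < -4)) ==> ((!(2*mem[acc + 2] <= -5)) || a[1] + 2*acc > 2*a[a[a[1] + 7] - 5] - 11))
Answer: WP = w == -3 && (3*a[lim] < -4 ==> ((!(2*mem[acc + 2] <= -5)) || a[1] + 2*acc > 2*store(a, lim + 3, acc - w - 3)[w] - 11)) && ((!(3*a[lim] < -4)) ==> ((!(2*mem[acc + 2] <= -5)) || a[1] + 2*acc > 2*a[a[a[1] + 7] - 5] - 11))


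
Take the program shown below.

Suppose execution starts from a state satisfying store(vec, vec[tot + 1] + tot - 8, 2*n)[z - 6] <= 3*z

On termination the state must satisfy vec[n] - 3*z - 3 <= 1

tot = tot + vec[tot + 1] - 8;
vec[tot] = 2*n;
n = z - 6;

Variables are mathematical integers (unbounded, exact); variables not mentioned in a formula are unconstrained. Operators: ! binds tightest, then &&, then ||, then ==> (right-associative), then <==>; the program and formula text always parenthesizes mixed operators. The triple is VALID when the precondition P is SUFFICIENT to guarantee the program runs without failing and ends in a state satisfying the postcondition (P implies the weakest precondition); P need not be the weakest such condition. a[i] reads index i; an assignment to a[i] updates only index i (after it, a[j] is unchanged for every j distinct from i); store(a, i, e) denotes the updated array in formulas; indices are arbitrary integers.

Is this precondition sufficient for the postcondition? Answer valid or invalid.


Working backward. After the program, the postcondition vec[n] - 3*z - 3 <= 1 must hold; in canonical form it is vec[n] <= 3*z + 4.
Before n := z - 6: vec[z - 6] <= 3*z + 4
Before vec[tot] := 2*n: store(vec, tot, 2*n)[z - 6] <= 3*z + 4
Before tot := tot + vec[tot + 1] - 8: store(vec, vec[tot + 1] + tot - 8, 2*n)[z - 6] <= 3*z + 4
The weakest precondition is store(vec, vec[tot + 1] + tot - 8, 2*n)[z - 6] <= 3*z + 4.
Check whether store(vec, vec[tot + 1] + tot - 8, 2*n)[z - 6] <= 3*z implies it.
Every state satisfying the precondition satisfies the weakest precondition: the implication holds.
Answer: valid


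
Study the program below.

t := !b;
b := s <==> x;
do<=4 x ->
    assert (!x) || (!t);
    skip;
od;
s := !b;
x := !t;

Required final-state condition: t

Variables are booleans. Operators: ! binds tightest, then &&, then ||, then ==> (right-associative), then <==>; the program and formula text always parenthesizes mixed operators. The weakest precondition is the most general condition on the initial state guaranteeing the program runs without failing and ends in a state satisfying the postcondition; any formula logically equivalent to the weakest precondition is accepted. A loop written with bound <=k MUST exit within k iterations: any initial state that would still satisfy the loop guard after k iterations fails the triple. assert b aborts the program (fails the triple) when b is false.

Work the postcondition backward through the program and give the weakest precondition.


Working backward. After the program, t must hold.
Before x := !t: t
Before s := !b: t
Before the loop (bound <=4), unroll the exhaustion recursion (WP_0 = exit-now case; WP_j = one more guarded iteration, up to j = 4):
  WP_0: (!x) && t
  WP_1: (x ==> (((!x) || (!t)) && (!x) && t)) && ((!x) ==> t)
  WP_2: (x ==> (((!x) || (!t)) && (x ==> (((!x) || (!t)) && (!x) && t)) && ((!x) ==> t))) && ((!x) ==> t)
  WP_3: (x ==> (((!x) || (!t)) && (x ==> (((!x) || (!t)) && (x ==> (((!x) || (!t)) && (!x) && t)) && ((!x) ==> t))) && ((!x) ==> t))) && ((!x) ==> t)
  WP_4: (x ==> (((!x) || (!t)) && (x ==> (((!x) || (!t)) && (x ==> (((!x) || (!t)) && (x ==> (((!x) || (!t)) && (!x) && t)) && ((!x) ==> t))) && ((!x) ==> t))) && ((!x) ==> t))) && ((!x) ==> t)
So before the loop: (x ==> (((!x) || (!t)) && (x ==> (((!x) || (!t)) && (x ==> (((!x) || (!t)) && (x ==> (((!x) || (!t)) && (!x) && t)) && ((!x) ==> t))) && ((!x) ==> t))) && ((!x) ==> t))) && ((!x) ==> t)
Before b := s <==> x: (x ==> (((!x) || (!t)) && (x ==> (((!x) || (!t)) && (x ==> (((!x) || (!t)) && (x ==> (((!x) || (!t)) && (!x) && t)) && ((!x) ==> t))) && ((!x) ==> t))) && ((!x) ==> t))) && ((!x) ==> t)
Before t := !b: (x ==> (((!x) || b) && (x ==> (((!x) || b) && (x ==> (((!x) || b) && (x ==> (((!x) || b) && (!x) && (!b))) && ((!x) ==> (!b)))) && ((!x) ==> (!b)))) && ((!x) ==> (!b)))) && ((!x) ==> (!b))
Answer: WP = (x ==> (((!x) || b) && (x ==> (((!x) || b) && (x ==> (((!x) || b) && (x ==> (((!x) || b) && (!x) && (!b))) && ((!x) ==> (!b)))) && ((!x) ==> (!b)))) && ((!x) ==> (!b)))) && ((!x) ==> (!b))


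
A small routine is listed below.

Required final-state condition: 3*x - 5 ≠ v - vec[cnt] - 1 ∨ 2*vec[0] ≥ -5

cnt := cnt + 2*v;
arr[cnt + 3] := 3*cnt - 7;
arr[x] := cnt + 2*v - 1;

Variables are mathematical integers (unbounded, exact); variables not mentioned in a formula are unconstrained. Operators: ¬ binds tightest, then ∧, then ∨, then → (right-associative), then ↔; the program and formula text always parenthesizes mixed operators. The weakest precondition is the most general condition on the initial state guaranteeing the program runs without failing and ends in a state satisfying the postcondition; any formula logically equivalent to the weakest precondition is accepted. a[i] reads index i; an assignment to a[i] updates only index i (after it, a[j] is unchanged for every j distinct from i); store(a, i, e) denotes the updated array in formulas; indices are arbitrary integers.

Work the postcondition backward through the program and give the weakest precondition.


Working backward. After the program, the postcondition 3*x - 5 ≠ v - vec[cnt] - 1 ∨ 2*vec[0] ≥ -5 must hold; in canonical form it is vec[cnt] + 3*x ≠ v + 4 ∨ 2*vec[0] ≥ -5.
Before arr[x] := cnt + 2*v - 1: vec[cnt] + 3*x ≠ v + 4 ∨ 2*vec[0] ≥ -5
Before arr[cnt + 3] := 3*cnt - 7: vec[cnt] + 3*x ≠ v + 4 ∨ 2*vec[0] ≥ -5
Before cnt := cnt + 2*v: vec[cnt + 2*v] + 3*x ≠ v + 4 ∨ 2*vec[0] ≥ -5
Answer: WP = vec[cnt + 2*v] + 3*x ≠ v + 4 ∨ 2*vec[0] ≥ -5


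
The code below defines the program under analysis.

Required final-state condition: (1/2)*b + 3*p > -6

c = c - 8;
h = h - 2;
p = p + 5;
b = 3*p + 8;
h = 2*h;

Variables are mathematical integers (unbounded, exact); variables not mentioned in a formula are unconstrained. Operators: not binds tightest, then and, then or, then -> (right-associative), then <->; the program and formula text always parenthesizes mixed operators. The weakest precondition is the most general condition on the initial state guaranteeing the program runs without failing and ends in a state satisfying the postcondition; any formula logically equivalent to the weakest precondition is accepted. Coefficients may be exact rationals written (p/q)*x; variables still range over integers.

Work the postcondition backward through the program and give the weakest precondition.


Working backward. After the program, (1/2)*b + 3*p > -6 must hold.
Before h := 2*h: (1/2)*b + 3*p > -6
Before b := 3*p + 8: (9/2)*p > -10
Before p := p + 5: (9/2)*p > -65/2
Before h := h - 2: (9/2)*p > -65/2
Before c := c - 8: (9/2)*p > -65/2
Answer: WP = (9/2)*p > -65/2


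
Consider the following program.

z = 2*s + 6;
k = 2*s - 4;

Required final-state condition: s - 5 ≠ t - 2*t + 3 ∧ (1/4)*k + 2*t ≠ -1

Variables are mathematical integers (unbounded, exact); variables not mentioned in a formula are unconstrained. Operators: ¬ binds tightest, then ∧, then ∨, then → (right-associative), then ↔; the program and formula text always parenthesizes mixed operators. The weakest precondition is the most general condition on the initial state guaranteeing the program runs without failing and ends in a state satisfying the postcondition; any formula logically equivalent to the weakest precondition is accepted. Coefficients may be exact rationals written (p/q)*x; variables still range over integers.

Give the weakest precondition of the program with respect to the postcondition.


Working backward. After the program, the postcondition s - 5 ≠ t - 2*t + 3 ∧ (1/4)*k + 2*t ≠ -1 must hold; in canonical form it is s + t ≠ 8 ∧ (1/4)*k + 2*t ≠ -1.
Before k := 2*s - 4: s + t ≠ 8 ∧ (1/2)*s + 2*t ≠ 0
Before z := 2*s + 6: s + t ≠ 8 ∧ (1/2)*s + 2*t ≠ 0
Answer: WP = s + t ≠ 8 ∧ (1/2)*s + 2*t ≠ 0


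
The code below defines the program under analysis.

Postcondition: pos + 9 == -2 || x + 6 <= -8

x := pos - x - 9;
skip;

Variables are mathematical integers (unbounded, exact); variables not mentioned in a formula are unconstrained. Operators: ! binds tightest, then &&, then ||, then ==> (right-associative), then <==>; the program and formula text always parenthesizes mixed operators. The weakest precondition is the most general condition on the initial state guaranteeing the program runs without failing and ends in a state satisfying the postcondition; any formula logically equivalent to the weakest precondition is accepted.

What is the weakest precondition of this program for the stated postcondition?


Working backward. After the program, the postcondition pos + 9 == -2 || x + 6 <= -8 must hold; in canonical form it is pos == -11 || x <= -14.
Before skip: pos == -11 || x <= -14
Before x := pos - x - 9: pos == -11 || pos <= x - 5
Answer: WP = pos == -11 || pos <= x - 5


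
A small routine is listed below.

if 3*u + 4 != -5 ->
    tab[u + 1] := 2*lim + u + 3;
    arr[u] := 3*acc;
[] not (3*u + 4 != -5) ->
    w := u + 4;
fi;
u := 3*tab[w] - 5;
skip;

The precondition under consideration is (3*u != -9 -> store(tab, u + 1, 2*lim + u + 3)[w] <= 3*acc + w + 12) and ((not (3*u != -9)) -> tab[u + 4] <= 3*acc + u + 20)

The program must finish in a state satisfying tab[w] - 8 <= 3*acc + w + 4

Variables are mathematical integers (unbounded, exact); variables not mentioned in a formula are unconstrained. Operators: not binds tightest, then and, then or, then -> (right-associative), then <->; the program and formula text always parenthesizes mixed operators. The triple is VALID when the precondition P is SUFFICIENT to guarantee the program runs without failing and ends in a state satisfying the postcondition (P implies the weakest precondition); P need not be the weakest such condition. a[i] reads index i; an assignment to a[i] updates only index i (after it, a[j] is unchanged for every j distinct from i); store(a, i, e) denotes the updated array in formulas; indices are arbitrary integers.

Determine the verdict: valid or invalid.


Working backward. After the program, the postcondition tab[w] - 8 <= 3*acc + w + 4 must hold; in canonical form it is tab[w] <= 3*acc + w + 12.
Before skip: tab[w] <= 3*acc + w + 12
Before u := 3*tab[w] - 5: tab[w] <= 3*acc + w + 12
Then branch requires store(tab, u + 1, 2*lim + u + 3)[w] <= 3*acc + w + 12; else branch requires tab[u + 4] <= 3*acc + u + 16.
Before the if: (3*u != -9 -> store(tab, u + 1, 2*lim + u + 3)[w] <= 3*acc + w + 12) and ((not (3*u != -9)) -> tab[u + 4] <= 3*acc + u + 16)
The weakest precondition is (3*u != -9 -> store(tab, u + 1, 2*lim + u + 3)[w] <= 3*acc + w + 12) and ((not (3*u != -9)) -> tab[u + 4] <= 3*acc + u + 16).
Check whether (3*u != -9 -> store(tab, u + 1, 2*lim + u + 3)[w] <= 3*acc + w + 12) and ((not (3*u != -9)) -> tab[u + 4] <= 3*acc + u + 20) implies it.
Countermodel: at the initial state acc = -4, lim = 0, tab = {[-2] = 2, [0] = 2, [1] = 2, elsewhere 2}, u = -3, w = 0, the precondition holds but the weakest precondition fails.
Answer: invalid


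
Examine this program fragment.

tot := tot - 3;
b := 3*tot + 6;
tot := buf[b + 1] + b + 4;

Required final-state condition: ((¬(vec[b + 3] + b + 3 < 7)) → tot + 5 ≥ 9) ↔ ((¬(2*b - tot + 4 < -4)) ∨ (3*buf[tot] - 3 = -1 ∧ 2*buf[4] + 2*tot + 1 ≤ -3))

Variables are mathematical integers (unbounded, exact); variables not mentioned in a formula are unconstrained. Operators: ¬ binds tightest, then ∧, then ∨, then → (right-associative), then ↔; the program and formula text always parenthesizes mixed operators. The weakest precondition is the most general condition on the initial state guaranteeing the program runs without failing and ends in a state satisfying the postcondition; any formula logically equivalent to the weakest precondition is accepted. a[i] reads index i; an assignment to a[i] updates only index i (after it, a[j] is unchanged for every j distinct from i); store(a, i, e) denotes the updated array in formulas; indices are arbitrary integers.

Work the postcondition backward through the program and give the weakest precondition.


Working backward. After the program, the postcondition ((¬(vec[b + 3] + b + 3 < 7)) → tot + 5 ≥ 9) ↔ ((¬(2*b - tot + 4 < -4)) ∨ (3*buf[tot] - 3 = -1 ∧ 2*buf[4] + 2*tot + 1 ≤ -3)) must hold; in canonical form it is ((¬(vec[b + 3] + b < 4)) → tot ≥ 4) ↔ ((¬(2*b < tot - 8)) ∨ (3*buf[tot] = 2 ∧ 2*buf[4] + 2*tot ≤ -4)).
Before tot := buf[b + 1] + b + 4: ((¬(vec[b + 3] + b < 4)) → buf[b + 1] + b ≥ 0) ↔ ((¬(b < buf[b + 1] - 4)) ∨ (3*buf[buf[b + 1] + b + 4] = 2 ∧ 2*buf[b + 1] + 2*buf[4] + 2*b ≤ -12))
Before b := 3*tot + 6: ((¬(vec[3*tot + 9] + 3*tot < -2)) → buf[3*tot + 7] + 3*tot ≥ -6) ↔ ((¬(3*tot < buf[3*tot + 7] - 10)) ∨ (3*buf[buf[3*tot + 7] + 3*tot + 10] = 2 ∧ 2*buf[3*tot + 7] + 2*buf[4] + 6*tot ≤ -24))
Before tot := tot - 3: ((¬(vec[3*tot] + 3*tot < 7)) → buf[3*tot - 2] + 3*tot ≥ 3) ↔ ((¬(3*tot < buf[3*tot - 2] - 1)) ∨ (3*buf[buf[3*tot - 2] + 3*tot + 1] = 2 ∧ 2*buf[4] + 2*buf[3*tot - 2] + 6*tot ≤ -6))
Answer: WP = ((¬(vec[3*tot] + 3*tot < 7)) → buf[3*tot - 2] + 3*tot ≥ 3) ↔ ((¬(3*tot < buf[3*tot - 2] - 1)) ∨ (3*buf[buf[3*tot - 2] + 3*tot + 1] = 2 ∧ 2*buf[4] + 2*buf[3*tot - 2] + 6*tot ≤ -6))


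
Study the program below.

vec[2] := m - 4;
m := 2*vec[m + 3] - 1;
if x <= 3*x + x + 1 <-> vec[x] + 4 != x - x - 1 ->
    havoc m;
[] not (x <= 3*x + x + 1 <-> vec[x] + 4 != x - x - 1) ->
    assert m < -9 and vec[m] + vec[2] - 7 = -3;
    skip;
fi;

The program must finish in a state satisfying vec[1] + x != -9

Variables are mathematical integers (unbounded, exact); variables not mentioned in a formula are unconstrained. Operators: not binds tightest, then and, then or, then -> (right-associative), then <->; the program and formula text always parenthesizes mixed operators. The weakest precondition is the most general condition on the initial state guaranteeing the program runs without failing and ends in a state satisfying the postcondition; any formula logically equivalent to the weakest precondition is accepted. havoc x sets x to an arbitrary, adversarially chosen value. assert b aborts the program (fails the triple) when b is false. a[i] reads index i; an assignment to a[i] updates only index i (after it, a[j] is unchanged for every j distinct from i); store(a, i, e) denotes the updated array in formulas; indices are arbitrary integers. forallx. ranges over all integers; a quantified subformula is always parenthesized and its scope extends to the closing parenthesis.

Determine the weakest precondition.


Working backward. After the program, vec[1] + x != -9 must hold.
Then branch requires vec[1] + x != -9; else branch requires m < -9 and vec[2] + vec[m] = 4 and vec[1] + x != -9.
Before the if: ((3*x >= -1 <-> vec[x] != -5) -> vec[1] + x != -9) and ((not (3*x >= -1 <-> vec[x] != -5)) -> (m < -9 and vec[2] + vec[m] = 4 and vec[1] + x != -9))
Before m := 2*vec[m + 3] - 1: ((3*x >= -1 <-> vec[x] != -5) -> vec[1] + x != -9) and ((not (3*x >= -1 <-> vec[x] != -5)) -> (2*vec[m + 3] < -8 and vec[2] + vec[2*vec[m + 3] - 1] = 4 and vec[1] + x != -9))
Before vec[2] := m - 4: ((3*x >= -1 <-> store(vec, 2, m - 4)[x] != -5) -> vec[1] + x != -9) and ((not (3*x >= -1 <-> store(vec, 2, m - 4)[x] != -5)) -> (2*store(vec, 2, m - 4)[m + 3] < -8 and store(vec, 2, m - 4)[2*store(vec, 2, m - 4)[m + 3] - 1] + m = 8 and vec[1] + x != -9))
Answer: WP = ((3*x >= -1 <-> store(vec, 2, m - 4)[x] != -5) -> vec[1] + x != -9) and ((not (3*x >= -1 <-> store(vec, 2, m - 4)[x] != -5)) -> (2*store(vec, 2, m - 4)[m + 3] < -8 and store(vec, 2, m - 4)[2*store(vec, 2, m - 4)[m + 3] - 1] + m = 8 and vec[1] + x != -9))


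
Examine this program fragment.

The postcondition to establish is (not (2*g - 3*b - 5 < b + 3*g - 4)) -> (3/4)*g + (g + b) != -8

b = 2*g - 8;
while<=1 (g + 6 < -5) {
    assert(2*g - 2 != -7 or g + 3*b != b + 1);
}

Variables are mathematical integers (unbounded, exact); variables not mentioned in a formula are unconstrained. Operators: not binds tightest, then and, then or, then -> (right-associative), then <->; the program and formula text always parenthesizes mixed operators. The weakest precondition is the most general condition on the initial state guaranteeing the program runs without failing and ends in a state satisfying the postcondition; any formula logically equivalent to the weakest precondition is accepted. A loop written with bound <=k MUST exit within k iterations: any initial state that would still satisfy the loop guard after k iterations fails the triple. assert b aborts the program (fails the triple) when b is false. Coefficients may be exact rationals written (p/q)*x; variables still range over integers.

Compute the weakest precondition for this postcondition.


Working backward. After the program, the postcondition (not (2*g - 3*b - 5 < b + 3*g - 4)) -> (3/4)*g + (g + b) != -8 must hold; in canonical form it is (not (4*b + g > -1)) -> b + (7/4)*g != -8.
Before the loop (bound <=1), unroll the exhaustion recursion (WP_0 = exit-now case; WP_j = one more guarded iteration, up to j = 1):
  WP_0: (not (g < -11)) and ((not (4*b + g > -1)) -> b + (7/4)*g != -8)
  WP_1: (g < -11 -> ((2*g != -5 or 2*b + g != 1) and (not (g < -11)) and ((not (4*b + g > -1)) -> b + (7/4)*g != -8))) and ((not (g < -11)) -> ((not (4*b + g > -1)) -> b + (7/4)*g != -8))
So before the loop: (g < -11 -> ((2*g != -5 or 2*b + g != 1) and (not (g < -11)) and ((not (4*b + g > -1)) -> b + (7/4)*g != -8))) and ((not (g < -11)) -> ((not (4*b + g > -1)) -> b + (7/4)*g != -8))
Before b := 2*g - 8: (g < -11 -> ((2*g != -5 or 5*g != 17) and (not (g < -11)) and ((not (9*g > 31)) -> (15/4)*g != 0))) and ((not (g < -11)) -> ((not (9*g > 31)) -> (15/4)*g != 0))
Answer: WP = (g < -11 -> ((2*g != -5 or 5*g != 17) and (not (g < -11)) and ((not (9*g > 31)) -> (15/4)*g != 0))) and ((not (g < -11)) -> ((not (9*g > 31)) -> (15/4)*g != 0))


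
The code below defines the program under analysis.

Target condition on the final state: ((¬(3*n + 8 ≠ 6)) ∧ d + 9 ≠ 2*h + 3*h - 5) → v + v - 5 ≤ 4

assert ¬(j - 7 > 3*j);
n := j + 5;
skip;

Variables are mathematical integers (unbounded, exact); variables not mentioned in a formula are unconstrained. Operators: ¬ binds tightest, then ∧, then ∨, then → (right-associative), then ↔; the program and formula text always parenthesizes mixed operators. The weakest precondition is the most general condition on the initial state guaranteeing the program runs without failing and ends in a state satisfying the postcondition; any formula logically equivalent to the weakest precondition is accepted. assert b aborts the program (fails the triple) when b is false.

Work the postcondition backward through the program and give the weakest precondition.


Working backward. After the program, the postcondition ((¬(3*n + 8 ≠ 6)) ∧ d + 9 ≠ 2*h + 3*h - 5) → v + v - 5 ≤ 4 must hold; in canonical form it is ((¬(3*n ≠ -2)) ∧ d ≠ 5*h - 14) → 2*v ≤ 9.
Before skip: ((¬(3*n ≠ -2)) ∧ d ≠ 5*h - 14) → 2*v ≤ 9
Before n := j + 5: ((¬(3*j ≠ -17)) ∧ d ≠ 5*h - 14) → 2*v ≤ 9
Before assert ¬(j - 7 > 3*j): (¬(2*j < -7)) ∧ (((¬(3*j ≠ -17)) ∧ d ≠ 5*h - 14) → 2*v ≤ 9)
Answer: WP = (¬(2*j < -7)) ∧ (((¬(3*j ≠ -17)) ∧ d ≠ 5*h - 14) → 2*v ≤ 9)


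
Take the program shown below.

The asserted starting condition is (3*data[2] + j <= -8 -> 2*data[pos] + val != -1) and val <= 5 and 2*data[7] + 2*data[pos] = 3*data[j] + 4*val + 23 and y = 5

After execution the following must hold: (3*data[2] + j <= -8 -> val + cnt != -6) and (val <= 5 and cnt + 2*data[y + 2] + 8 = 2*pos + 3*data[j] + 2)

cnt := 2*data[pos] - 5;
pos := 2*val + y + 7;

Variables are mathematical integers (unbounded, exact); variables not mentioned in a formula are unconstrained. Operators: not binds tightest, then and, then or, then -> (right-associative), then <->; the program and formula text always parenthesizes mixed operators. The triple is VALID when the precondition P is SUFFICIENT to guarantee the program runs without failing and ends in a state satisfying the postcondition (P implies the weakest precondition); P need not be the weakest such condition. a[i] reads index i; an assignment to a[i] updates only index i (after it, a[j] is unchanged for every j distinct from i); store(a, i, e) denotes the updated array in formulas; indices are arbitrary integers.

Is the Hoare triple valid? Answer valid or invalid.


Working backward. After the program, the postcondition (3*data[2] + j <= -8 -> val + cnt != -6) and (val <= 5 and cnt + 2*data[y + 2] + 8 = 2*pos + 3*data[j] + 2) must hold; in canonical form it is (3*data[2] + j <= -8 -> cnt + val != -6) and val <= 5 and 2*data[y + 2] + cnt = 3*data[j] + 2*pos - 6.
Before pos := 2*val + y + 7: (3*data[2] + j <= -8 -> cnt + val != -6) and val <= 5 and 2*data[y + 2] + cnt = 3*data[j] + 4*val + 2*y + 8
Before cnt := 2*data[pos] - 5: (3*data[2] + j <= -8 -> 2*data[pos] + val != -1) and val <= 5 and 2*data[y + 2] + 2*data[pos] = 3*data[j] + 4*val + 2*y + 13
The weakest precondition is (3*data[2] + j <= -8 -> 2*data[pos] + val != -1) and val <= 5 and 2*data[y + 2] + 2*data[pos] = 3*data[j] + 4*val + 2*y + 13.
Check whether (3*data[2] + j <= -8 -> 2*data[pos] + val != -1) and val <= 5 and 2*data[7] + 2*data[pos] = 3*data[j] + 4*val + 23 and y = 5 implies it.
Every state satisfying the precondition satisfies the weakest precondition: the implication holds.
Answer: valid


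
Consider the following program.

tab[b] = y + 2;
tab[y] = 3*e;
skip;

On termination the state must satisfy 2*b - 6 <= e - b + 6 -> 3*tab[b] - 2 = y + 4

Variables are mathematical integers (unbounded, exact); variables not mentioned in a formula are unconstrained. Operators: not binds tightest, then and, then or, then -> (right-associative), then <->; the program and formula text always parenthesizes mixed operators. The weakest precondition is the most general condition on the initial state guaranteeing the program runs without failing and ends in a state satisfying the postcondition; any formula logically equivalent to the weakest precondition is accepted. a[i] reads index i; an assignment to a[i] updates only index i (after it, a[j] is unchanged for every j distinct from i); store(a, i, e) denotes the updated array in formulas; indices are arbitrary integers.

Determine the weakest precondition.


Working backward. After the program, the postcondition 2*b - 6 <= e - b + 6 -> 3*tab[b] - 2 = y + 4 must hold; in canonical form it is 3*b <= e + 12 -> 3*tab[b] = y + 6.
Before skip: 3*b <= e + 12 -> 3*tab[b] = y + 6
Before tab[y] := 3*e: 3*b <= e + 12 -> 3*store(tab, y, 3*e)[b] = y + 6
Before tab[b] := y + 2: 3*b <= e + 12 -> 3*store(store(tab, b, y + 2), y, 3*e)[b] = y + 6
Answer: WP = 3*b <= e + 12 -> 3*store(store(tab, b, y + 2), y, 3*e)[b] = y + 6
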